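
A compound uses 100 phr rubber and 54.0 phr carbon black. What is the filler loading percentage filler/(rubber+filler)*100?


Filler % = filler / (rubber + filler) * 100
= 54.0 / (100 + 54.0) * 100
= 54.0 / 154.0 * 100
= 35.06%

35.06%


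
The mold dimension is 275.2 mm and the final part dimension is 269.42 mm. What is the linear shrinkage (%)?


Shrinkage = (mold - part) / mold * 100
= (275.2 - 269.42) / 275.2 * 100
= 5.78 / 275.2 * 100
= 2.1%

2.1%


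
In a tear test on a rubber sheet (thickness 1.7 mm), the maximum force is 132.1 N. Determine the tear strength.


Tear strength = force / thickness
= 132.1 / 1.7
= 77.71 N/mm

77.71 N/mm


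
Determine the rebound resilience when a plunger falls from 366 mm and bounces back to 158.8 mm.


Resilience = h_rebound / h_drop * 100
= 158.8 / 366 * 100
= 43.4%

43.4%


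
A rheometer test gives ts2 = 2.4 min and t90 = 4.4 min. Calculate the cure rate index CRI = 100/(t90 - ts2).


CRI = 100 / (t90 - ts2)
= 100 / (4.4 - 2.4)
= 100 / 2.0
= 50.0 min^-1

50.0 min^-1


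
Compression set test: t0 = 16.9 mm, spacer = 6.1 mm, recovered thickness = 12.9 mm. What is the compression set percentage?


CS = (t0 - recovered) / (t0 - ts) * 100
= (16.9 - 12.9) / (16.9 - 6.1) * 100
= 4.0 / 10.8 * 100
= 37.0%

37.0%


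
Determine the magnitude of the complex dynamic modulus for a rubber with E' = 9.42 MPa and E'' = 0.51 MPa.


|E*| = sqrt(E'^2 + E''^2)
= sqrt(9.42^2 + 0.51^2)
= sqrt(88.7364 + 0.2601)
= 9.434 MPa

9.434 MPa


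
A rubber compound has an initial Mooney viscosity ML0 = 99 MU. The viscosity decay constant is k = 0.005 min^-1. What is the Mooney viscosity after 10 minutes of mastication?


ML = ML0 * exp(-k * t)
ML = 99 * exp(-0.005 * 10)
ML = 99 * 0.9512
ML = 94.17 MU

94.17 MU


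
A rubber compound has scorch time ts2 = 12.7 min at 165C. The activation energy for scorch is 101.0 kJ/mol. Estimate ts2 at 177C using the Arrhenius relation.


Convert temperatures: T1 = 165 + 273.15 = 438.15 K, T2 = 177 + 273.15 = 450.15 K
ts2_new = 12.7 * exp(101000 / 8.314 * (1/450.15 - 1/438.15))
1/T2 - 1/T1 = -6.0842e-05
ts2_new = 6.06 min

6.06 min


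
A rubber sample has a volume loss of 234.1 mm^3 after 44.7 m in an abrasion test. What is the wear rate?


Rate = volume_loss / distance
= 234.1 / 44.7
= 5.237 mm^3/m

5.237 mm^3/m


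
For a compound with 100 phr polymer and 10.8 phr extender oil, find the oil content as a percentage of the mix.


Oil % = oil / (100 + oil) * 100
= 10.8 / (100 + 10.8) * 100
= 10.8 / 110.8 * 100
= 9.75%

9.75%


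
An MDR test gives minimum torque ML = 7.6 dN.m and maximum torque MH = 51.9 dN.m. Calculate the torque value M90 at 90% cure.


M90 = ML + 0.9 * (MH - ML)
M90 = 7.6 + 0.9 * (51.9 - 7.6)
M90 = 7.6 + 0.9 * 44.3
M90 = 47.47 dN.m

47.47 dN.m


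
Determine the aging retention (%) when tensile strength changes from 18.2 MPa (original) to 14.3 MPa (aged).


Retention = aged / original * 100
= 14.3 / 18.2 * 100
= 78.6%

78.6%


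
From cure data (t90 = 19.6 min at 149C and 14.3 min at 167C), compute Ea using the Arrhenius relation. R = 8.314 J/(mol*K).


T1 = 422.15 K, T2 = 440.15 K
1/T1 - 1/T2 = 9.6874e-05
ln(t1/t2) = ln(19.6/14.3) = 0.3153
Ea = 8.314 * 0.3153 / 9.6874e-05 = 27057.5021 J/mol
Ea = 27.06 kJ/mol

27.06 kJ/mol


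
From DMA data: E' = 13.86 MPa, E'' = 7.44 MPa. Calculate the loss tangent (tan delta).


tan delta = E'' / E'
= 7.44 / 13.86
= 0.5368

tan delta = 0.5368


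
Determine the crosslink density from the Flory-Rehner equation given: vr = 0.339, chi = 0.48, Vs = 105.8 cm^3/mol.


ln(1 - vr) = ln(1 - 0.339) = -0.4140
Numerator = -((-0.4140) + 0.339 + 0.48 * 0.339^2) = 0.0198
Denominator = 105.8 * (0.339^(1/3) - 0.339/2) = 55.8379
nu = 0.0198 / 55.8379 = 3.5530e-04 mol/cm^3

3.5530e-04 mol/cm^3


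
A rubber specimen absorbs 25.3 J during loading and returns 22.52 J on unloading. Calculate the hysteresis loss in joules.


Hysteresis loss = loading - unloading
= 25.3 - 22.52
= 2.78 J

2.78 J


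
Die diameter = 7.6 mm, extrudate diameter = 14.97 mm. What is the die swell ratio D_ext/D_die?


Die swell ratio = D_extrudate / D_die
= 14.97 / 7.6
= 1.97

Die swell = 1.97


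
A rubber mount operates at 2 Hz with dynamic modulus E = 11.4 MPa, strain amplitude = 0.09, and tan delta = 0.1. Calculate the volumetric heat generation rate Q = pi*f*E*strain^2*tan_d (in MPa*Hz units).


Q = pi * f * E * strain^2 * tan_d
= pi * 2 * 11.4 * 0.09^2 * 0.1
= pi * 2 * 11.4 * 0.0081 * 0.1
= 0.0580

Q = 0.0580


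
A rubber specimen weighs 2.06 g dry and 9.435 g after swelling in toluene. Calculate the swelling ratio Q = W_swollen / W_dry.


Q = W_swollen / W_dry
Q = 9.435 / 2.06
Q = 4.58

Q = 4.58


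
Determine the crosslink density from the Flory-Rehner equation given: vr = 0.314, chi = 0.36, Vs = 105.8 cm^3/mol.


ln(1 - vr) = ln(1 - 0.314) = -0.3769
Numerator = -((-0.3769) + 0.314 + 0.36 * 0.314^2) = 0.0274
Denominator = 105.8 * (0.314^(1/3) - 0.314/2) = 55.3004
nu = 0.0274 / 55.3004 = 4.9517e-04 mol/cm^3

4.9517e-04 mol/cm^3


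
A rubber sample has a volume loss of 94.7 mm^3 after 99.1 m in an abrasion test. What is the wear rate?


Rate = volume_loss / distance
= 94.7 / 99.1
= 0.956 mm^3/m

0.956 mm^3/m


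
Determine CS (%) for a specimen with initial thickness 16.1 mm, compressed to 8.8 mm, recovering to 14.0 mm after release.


CS = (t0 - recovered) / (t0 - ts) * 100
= (16.1 - 14.0) / (16.1 - 8.8) * 100
= 2.1 / 7.3 * 100
= 28.8%

28.8%


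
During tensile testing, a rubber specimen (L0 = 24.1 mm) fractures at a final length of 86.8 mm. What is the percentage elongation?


Elongation = (Lf - L0) / L0 * 100
= (86.8 - 24.1) / 24.1 * 100
= 62.7 / 24.1 * 100
= 260.2%

260.2%


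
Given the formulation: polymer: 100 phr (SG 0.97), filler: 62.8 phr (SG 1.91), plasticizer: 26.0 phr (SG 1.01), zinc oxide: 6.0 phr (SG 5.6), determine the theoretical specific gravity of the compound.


Sum of weights = 194.8
Volume contributions:
  polymer: 100/0.97 = 103.0928
  filler: 62.8/1.91 = 32.8796
  plasticizer: 26.0/1.01 = 25.7426
  zinc oxide: 6.0/5.6 = 1.0714
Sum of volumes = 162.7864
SG = 194.8 / 162.7864 = 1.197

SG = 1.197


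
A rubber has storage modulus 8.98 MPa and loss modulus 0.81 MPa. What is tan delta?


tan delta = E'' / E'
= 0.81 / 8.98
= 0.0902

tan delta = 0.0902


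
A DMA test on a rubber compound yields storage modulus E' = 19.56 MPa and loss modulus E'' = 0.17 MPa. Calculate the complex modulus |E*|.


|E*| = sqrt(E'^2 + E''^2)
= sqrt(19.56^2 + 0.17^2)
= sqrt(382.5936 + 0.0289)
= 19.561 MPa

19.561 MPa


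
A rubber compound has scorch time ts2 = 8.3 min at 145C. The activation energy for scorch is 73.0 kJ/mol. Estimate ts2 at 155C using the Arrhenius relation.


Convert temperatures: T1 = 145 + 273.15 = 418.15 K, T2 = 155 + 273.15 = 428.15 K
ts2_new = 8.3 * exp(73000 / 8.314 * (1/428.15 - 1/418.15))
1/T2 - 1/T1 = -5.5856e-05
ts2_new = 5.08 min

5.08 min


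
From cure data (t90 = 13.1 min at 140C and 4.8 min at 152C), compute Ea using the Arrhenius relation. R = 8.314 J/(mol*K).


T1 = 413.15 K, T2 = 425.15 K
1/T1 - 1/T2 = 6.8317e-05
ln(t1/t2) = ln(13.1/4.8) = 1.0040
Ea = 8.314 * 1.0040 / 6.8317e-05 = 122183.0135 J/mol
Ea = 122.18 kJ/mol

122.18 kJ/mol


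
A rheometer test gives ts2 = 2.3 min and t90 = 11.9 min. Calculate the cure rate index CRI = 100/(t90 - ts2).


CRI = 100 / (t90 - ts2)
= 100 / (11.9 - 2.3)
= 100 / 9.6
= 10.42 min^-1

10.42 min^-1


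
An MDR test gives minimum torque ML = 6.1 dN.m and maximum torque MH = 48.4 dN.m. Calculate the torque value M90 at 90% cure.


M90 = ML + 0.9 * (MH - ML)
M90 = 6.1 + 0.9 * (48.4 - 6.1)
M90 = 6.1 + 0.9 * 42.3
M90 = 44.17 dN.m

44.17 dN.m


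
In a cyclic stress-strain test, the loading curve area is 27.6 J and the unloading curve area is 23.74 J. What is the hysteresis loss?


Hysteresis loss = loading - unloading
= 27.6 - 23.74
= 3.86 J

3.86 J


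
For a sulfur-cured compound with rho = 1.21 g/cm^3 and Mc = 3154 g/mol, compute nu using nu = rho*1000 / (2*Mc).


nu = rho * 1000 / (2 * Mc)
nu = 1.21 * 1000 / (2 * 3154)
nu = 1210.0 / 6308
nu = 0.1918 mol/L

0.1918 mol/L


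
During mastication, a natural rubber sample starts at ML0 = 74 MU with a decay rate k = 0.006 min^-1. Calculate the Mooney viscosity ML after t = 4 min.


ML = ML0 * exp(-k * t)
ML = 74 * exp(-0.006 * 4)
ML = 74 * 0.9763
ML = 72.25 MU

72.25 MU


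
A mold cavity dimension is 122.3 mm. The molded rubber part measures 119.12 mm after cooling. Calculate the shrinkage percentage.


Shrinkage = (mold - part) / mold * 100
= (122.3 - 119.12) / 122.3 * 100
= 3.18 / 122.3 * 100
= 2.6%

2.6%


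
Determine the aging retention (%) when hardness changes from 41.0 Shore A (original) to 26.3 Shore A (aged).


Retention = aged / original * 100
= 26.3 / 41.0 * 100
= 64.1%

64.1%


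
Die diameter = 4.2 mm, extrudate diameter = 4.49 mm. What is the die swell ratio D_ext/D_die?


Die swell ratio = D_extrudate / D_die
= 4.49 / 4.2
= 1.069

Die swell = 1.069


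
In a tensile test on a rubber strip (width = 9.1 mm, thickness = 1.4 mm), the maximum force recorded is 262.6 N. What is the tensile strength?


Area = width * thickness = 9.1 * 1.4 = 12.74 mm^2
TS = force / area = 262.6 / 12.74 = 20.61 MPa

20.61 MPa


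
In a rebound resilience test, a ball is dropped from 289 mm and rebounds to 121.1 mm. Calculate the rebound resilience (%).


Resilience = h_rebound / h_drop * 100
= 121.1 / 289 * 100
= 41.9%

41.9%


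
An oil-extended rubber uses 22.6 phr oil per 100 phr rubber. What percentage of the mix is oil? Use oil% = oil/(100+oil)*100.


Oil % = oil / (100 + oil) * 100
= 22.6 / (100 + 22.6) * 100
= 22.6 / 122.6 * 100
= 18.43%

18.43%


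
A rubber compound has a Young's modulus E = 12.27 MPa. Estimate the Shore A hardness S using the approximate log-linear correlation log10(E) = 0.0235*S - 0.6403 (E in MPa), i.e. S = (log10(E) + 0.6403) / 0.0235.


log10(E) = 0.0235*S - 0.6403  =>  S = (log10(E) + 0.6403) / 0.0235
log10(12.27) = 1.088845
S = (1.088845 + 0.6403) / 0.0235 = 1.729145 / 0.0235
S = 73.6

Shore A = 73.6


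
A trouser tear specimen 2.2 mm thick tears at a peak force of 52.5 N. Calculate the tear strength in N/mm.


Tear strength = force / thickness
= 52.5 / 2.2
= 23.86 N/mm

23.86 N/mm


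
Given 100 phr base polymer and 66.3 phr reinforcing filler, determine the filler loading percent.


Filler % = filler / (rubber + filler) * 100
= 66.3 / (100 + 66.3) * 100
= 66.3 / 166.3 * 100
= 39.87%

39.87%


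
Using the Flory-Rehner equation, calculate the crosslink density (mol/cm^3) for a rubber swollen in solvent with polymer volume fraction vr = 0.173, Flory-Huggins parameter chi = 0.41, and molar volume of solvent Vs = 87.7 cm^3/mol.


ln(1 - vr) = ln(1 - 0.173) = -0.1900
Numerator = -((-0.1900) + 0.173 + 0.41 * 0.173^2) = 0.0047
Denominator = 87.7 * (0.173^(1/3) - 0.173/2) = 41.2809
nu = 0.0047 / 41.2809 = 1.1336e-04 mol/cm^3

1.1336e-04 mol/cm^3


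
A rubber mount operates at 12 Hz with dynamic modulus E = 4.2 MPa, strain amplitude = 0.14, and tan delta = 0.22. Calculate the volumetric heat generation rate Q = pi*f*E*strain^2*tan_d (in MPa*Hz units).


Q = pi * f * E * strain^2 * tan_d
= pi * 12 * 4.2 * 0.14^2 * 0.22
= pi * 12 * 4.2 * 0.0196 * 0.22
= 0.6827

Q = 0.6827


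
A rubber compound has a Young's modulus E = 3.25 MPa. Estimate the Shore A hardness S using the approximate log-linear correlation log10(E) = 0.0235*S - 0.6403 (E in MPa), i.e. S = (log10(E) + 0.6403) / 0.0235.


log10(E) = 0.0235*S - 0.6403  =>  S = (log10(E) + 0.6403) / 0.0235
log10(3.25) = 0.511883
S = (0.511883 + 0.6403) / 0.0235 = 1.152183 / 0.0235
S = 49.0

Shore A = 49.0


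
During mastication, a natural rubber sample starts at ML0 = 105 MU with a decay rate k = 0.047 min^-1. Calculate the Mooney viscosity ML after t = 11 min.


ML = ML0 * exp(-k * t)
ML = 105 * exp(-0.047 * 11)
ML = 105 * 0.5963
ML = 62.61 MU

62.61 MU


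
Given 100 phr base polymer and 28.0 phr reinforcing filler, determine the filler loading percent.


Filler % = filler / (rubber + filler) * 100
= 28.0 / (100 + 28.0) * 100
= 28.0 / 128.0 * 100
= 21.88%

21.88%


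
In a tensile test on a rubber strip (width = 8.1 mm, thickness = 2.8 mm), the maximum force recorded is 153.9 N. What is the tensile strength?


Area = width * thickness = 8.1 * 2.8 = 22.68 mm^2
TS = force / area = 153.9 / 22.68 = 6.79 MPa

6.79 MPa


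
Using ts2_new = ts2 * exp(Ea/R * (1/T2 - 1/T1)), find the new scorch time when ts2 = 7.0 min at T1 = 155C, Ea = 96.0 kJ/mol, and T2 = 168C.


Convert temperatures: T1 = 155 + 273.15 = 428.15 K, T2 = 168 + 273.15 = 441.15 K
ts2_new = 7.0 * exp(96000 / 8.314 * (1/441.15 - 1/428.15))
1/T2 - 1/T1 = -6.8827e-05
ts2_new = 3.16 min

3.16 min


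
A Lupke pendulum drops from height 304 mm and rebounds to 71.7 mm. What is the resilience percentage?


Resilience = h_rebound / h_drop * 100
= 71.7 / 304 * 100
= 23.6%

23.6%


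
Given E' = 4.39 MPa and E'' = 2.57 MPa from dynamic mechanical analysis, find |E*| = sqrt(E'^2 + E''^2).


|E*| = sqrt(E'^2 + E''^2)
= sqrt(4.39^2 + 2.57^2)
= sqrt(19.2721 + 6.6049)
= 5.087 MPa

5.087 MPa


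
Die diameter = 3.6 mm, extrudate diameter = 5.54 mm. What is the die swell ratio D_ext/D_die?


Die swell ratio = D_extrudate / D_die
= 5.54 / 3.6
= 1.539

Die swell = 1.539


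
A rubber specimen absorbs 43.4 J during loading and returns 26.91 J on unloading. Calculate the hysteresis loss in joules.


Hysteresis loss = loading - unloading
= 43.4 - 26.91
= 16.49 J

16.49 J


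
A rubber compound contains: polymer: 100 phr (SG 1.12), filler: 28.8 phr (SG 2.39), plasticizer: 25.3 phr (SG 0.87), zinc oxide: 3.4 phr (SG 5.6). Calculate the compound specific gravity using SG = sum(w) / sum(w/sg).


Sum of weights = 157.5
Volume contributions:
  polymer: 100/1.12 = 89.2857
  filler: 28.8/2.39 = 12.0502
  plasticizer: 25.3/0.87 = 29.0805
  zinc oxide: 3.4/5.6 = 0.6071
Sum of volumes = 131.0235
SG = 157.5 / 131.0235 = 1.202

SG = 1.202


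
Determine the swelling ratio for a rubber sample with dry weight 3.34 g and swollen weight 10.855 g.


Q = W_swollen / W_dry
Q = 10.855 / 3.34
Q = 3.25

Q = 3.25


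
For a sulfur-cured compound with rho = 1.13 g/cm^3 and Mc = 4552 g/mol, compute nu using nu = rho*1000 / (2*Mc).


nu = rho * 1000 / (2 * Mc)
nu = 1.13 * 1000 / (2 * 4552)
nu = 1130.0 / 9104
nu = 0.1241 mol/L

0.1241 mol/L


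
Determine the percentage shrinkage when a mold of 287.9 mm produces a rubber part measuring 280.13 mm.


Shrinkage = (mold - part) / mold * 100
= (287.9 - 280.13) / 287.9 * 100
= 7.77 / 287.9 * 100
= 2.7%

2.7%


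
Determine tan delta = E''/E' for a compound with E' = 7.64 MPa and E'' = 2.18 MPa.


tan delta = E'' / E'
= 2.18 / 7.64
= 0.2853

tan delta = 0.2853


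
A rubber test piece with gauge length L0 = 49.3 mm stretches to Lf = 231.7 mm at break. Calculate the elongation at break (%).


Elongation = (Lf - L0) / L0 * 100
= (231.7 - 49.3) / 49.3 * 100
= 182.4 / 49.3 * 100
= 370.0%

370.0%


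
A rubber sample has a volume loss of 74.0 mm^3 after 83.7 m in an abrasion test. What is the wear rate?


Rate = volume_loss / distance
= 74.0 / 83.7
= 0.884 mm^3/m

0.884 mm^3/m


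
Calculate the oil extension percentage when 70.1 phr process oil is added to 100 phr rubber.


Oil % = oil / (100 + oil) * 100
= 70.1 / (100 + 70.1) * 100
= 70.1 / 170.1 * 100
= 41.21%

41.21%


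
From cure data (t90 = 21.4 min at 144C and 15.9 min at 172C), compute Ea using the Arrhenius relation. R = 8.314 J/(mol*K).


T1 = 417.15 K, T2 = 445.15 K
1/T1 - 1/T2 = 1.5079e-04
ln(t1/t2) = ln(21.4/15.9) = 0.2971
Ea = 8.314 * 0.2971 / 1.5079e-04 = 16379.9307 J/mol
Ea = 16.38 kJ/mol

16.38 kJ/mol


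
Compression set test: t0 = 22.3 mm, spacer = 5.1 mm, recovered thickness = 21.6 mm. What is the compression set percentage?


CS = (t0 - recovered) / (t0 - ts) * 100
= (22.3 - 21.6) / (22.3 - 5.1) * 100
= 0.7 / 17.2 * 100
= 4.1%

4.1%


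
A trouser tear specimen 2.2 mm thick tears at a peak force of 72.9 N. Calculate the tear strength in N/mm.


Tear strength = force / thickness
= 72.9 / 2.2
= 33.14 N/mm

33.14 N/mm


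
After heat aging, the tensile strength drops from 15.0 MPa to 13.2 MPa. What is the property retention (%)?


Retention = aged / original * 100
= 13.2 / 15.0 * 100
= 88.0%

88.0%


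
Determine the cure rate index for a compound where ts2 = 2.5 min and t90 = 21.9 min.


CRI = 100 / (t90 - ts2)
= 100 / (21.9 - 2.5)
= 100 / 19.4
= 5.15 min^-1

5.15 min^-1


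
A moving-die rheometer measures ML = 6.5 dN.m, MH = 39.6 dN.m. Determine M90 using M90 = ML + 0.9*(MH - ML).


M90 = ML + 0.9 * (MH - ML)
M90 = 6.5 + 0.9 * (39.6 - 6.5)
M90 = 6.5 + 0.9 * 33.1
M90 = 36.29 dN.m

36.29 dN.m


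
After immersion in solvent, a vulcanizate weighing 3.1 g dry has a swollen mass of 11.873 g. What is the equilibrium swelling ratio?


Q = W_swollen / W_dry
Q = 11.873 / 3.1
Q = 3.83

Q = 3.83


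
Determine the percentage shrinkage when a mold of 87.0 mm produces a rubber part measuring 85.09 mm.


Shrinkage = (mold - part) / mold * 100
= (87.0 - 85.09) / 87.0 * 100
= 1.91 / 87.0 * 100
= 2.2%

2.2%


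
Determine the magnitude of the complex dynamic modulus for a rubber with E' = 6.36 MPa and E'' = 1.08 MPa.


|E*| = sqrt(E'^2 + E''^2)
= sqrt(6.36^2 + 1.08^2)
= sqrt(40.4496 + 1.1664)
= 6.451 MPa

6.451 MPa


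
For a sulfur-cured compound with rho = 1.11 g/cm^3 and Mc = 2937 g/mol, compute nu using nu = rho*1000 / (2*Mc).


nu = rho * 1000 / (2 * Mc)
nu = 1.11 * 1000 / (2 * 2937)
nu = 1110.0 / 5874
nu = 0.1890 mol/L

0.1890 mol/L


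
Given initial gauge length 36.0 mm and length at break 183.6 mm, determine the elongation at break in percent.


Elongation = (Lf - L0) / L0 * 100
= (183.6 - 36.0) / 36.0 * 100
= 147.6 / 36.0 * 100
= 410.0%

410.0%


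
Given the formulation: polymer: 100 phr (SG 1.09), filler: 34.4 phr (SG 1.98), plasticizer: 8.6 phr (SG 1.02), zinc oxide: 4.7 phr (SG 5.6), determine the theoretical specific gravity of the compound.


Sum of weights = 147.7
Volume contributions:
  polymer: 100/1.09 = 91.7431
  filler: 34.4/1.98 = 17.3737
  plasticizer: 8.6/1.02 = 8.4314
  zinc oxide: 4.7/5.6 = 0.8393
Sum of volumes = 118.3875
SG = 147.7 / 118.3875 = 1.248

SG = 1.248


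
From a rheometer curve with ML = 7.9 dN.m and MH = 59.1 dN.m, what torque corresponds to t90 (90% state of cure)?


M90 = ML + 0.9 * (MH - ML)
M90 = 7.9 + 0.9 * (59.1 - 7.9)
M90 = 7.9 + 0.9 * 51.2
M90 = 53.98 dN.m

53.98 dN.m


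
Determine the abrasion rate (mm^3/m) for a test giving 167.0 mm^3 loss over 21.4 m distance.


Rate = volume_loss / distance
= 167.0 / 21.4
= 7.804 mm^3/m

7.804 mm^3/m


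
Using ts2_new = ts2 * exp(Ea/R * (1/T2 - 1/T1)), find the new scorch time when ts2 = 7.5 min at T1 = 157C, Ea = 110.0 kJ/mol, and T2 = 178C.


Convert temperatures: T1 = 157 + 273.15 = 430.15 K, T2 = 178 + 273.15 = 451.15 K
ts2_new = 7.5 * exp(110000 / 8.314 * (1/451.15 - 1/430.15))
1/T2 - 1/T1 = -1.0821e-04
ts2_new = 1.79 min

1.79 min


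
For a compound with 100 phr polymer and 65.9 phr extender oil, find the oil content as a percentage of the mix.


Oil % = oil / (100 + oil) * 100
= 65.9 / (100 + 65.9) * 100
= 65.9 / 165.9 * 100
= 39.72%

39.72%


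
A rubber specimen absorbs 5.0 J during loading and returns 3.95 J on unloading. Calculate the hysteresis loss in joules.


Hysteresis loss = loading - unloading
= 5.0 - 3.95
= 1.05 J

1.05 J


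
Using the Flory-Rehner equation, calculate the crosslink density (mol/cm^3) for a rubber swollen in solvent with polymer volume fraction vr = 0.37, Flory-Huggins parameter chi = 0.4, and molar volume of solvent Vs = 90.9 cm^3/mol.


ln(1 - vr) = ln(1 - 0.37) = -0.4620
Numerator = -((-0.4620) + 0.37 + 0.4 * 0.37^2) = 0.0373
Denominator = 90.9 * (0.37^(1/3) - 0.37/2) = 48.4411
nu = 0.0373 / 48.4411 = 7.6950e-04 mol/cm^3

7.6950e-04 mol/cm^3


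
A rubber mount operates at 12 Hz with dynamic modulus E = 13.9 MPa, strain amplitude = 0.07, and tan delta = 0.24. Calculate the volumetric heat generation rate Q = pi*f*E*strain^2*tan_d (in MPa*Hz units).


Q = pi * f * E * strain^2 * tan_d
= pi * 12 * 13.9 * 0.07^2 * 0.24
= pi * 12 * 13.9 * 0.0049 * 0.24
= 0.6162

Q = 0.6162


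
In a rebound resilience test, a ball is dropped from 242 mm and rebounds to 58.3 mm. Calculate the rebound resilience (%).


Resilience = h_rebound / h_drop * 100
= 58.3 / 242 * 100
= 24.1%

24.1%


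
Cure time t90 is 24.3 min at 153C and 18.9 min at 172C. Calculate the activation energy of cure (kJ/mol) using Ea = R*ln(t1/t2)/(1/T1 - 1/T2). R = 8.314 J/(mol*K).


T1 = 426.15 K, T2 = 445.15 K
1/T1 - 1/T2 = 1.0016e-04
ln(t1/t2) = ln(24.3/18.9) = 0.2513
Ea = 8.314 * 0.2513 / 1.0016e-04 = 20861.3646 J/mol
Ea = 20.86 kJ/mol

20.86 kJ/mol


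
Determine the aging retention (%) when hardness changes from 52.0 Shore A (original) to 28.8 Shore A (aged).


Retention = aged / original * 100
= 28.8 / 52.0 * 100
= 55.4%

55.4%


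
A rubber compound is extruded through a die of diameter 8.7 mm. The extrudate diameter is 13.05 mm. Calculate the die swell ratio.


Die swell ratio = D_extrudate / D_die
= 13.05 / 8.7
= 1.5

Die swell = 1.5


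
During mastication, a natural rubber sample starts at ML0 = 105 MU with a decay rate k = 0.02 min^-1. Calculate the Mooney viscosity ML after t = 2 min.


ML = ML0 * exp(-k * t)
ML = 105 * exp(-0.02 * 2)
ML = 105 * 0.9608
ML = 100.88 MU

100.88 MU


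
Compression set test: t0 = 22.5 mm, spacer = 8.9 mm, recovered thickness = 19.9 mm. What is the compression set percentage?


CS = (t0 - recovered) / (t0 - ts) * 100
= (22.5 - 19.9) / (22.5 - 8.9) * 100
= 2.6 / 13.6 * 100
= 19.1%

19.1%


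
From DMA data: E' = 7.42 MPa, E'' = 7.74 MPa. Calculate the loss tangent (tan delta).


tan delta = E'' / E'
= 7.74 / 7.42
= 1.0431

tan delta = 1.0431


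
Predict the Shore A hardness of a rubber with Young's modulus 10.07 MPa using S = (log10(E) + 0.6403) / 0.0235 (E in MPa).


log10(E) = 0.0235*S - 0.6403  =>  S = (log10(E) + 0.6403) / 0.0235
log10(10.07) = 1.003029
S = (1.003029 + 0.6403) / 0.0235 = 1.643329 / 0.0235
S = 69.9

Shore A = 69.9


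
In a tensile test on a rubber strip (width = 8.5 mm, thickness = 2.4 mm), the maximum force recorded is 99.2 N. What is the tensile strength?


Area = width * thickness = 8.5 * 2.4 = 20.4 mm^2
TS = force / area = 99.2 / 20.4 = 4.86 MPa

4.86 MPa


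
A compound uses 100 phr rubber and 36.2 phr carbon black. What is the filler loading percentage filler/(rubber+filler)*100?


Filler % = filler / (rubber + filler) * 100
= 36.2 / (100 + 36.2) * 100
= 36.2 / 136.2 * 100
= 26.58%

26.58%


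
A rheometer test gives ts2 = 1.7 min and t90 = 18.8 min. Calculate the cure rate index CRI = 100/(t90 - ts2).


CRI = 100 / (t90 - ts2)
= 100 / (18.8 - 1.7)
= 100 / 17.1
= 5.85 min^-1

5.85 min^-1


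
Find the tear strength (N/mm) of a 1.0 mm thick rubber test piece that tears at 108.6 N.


Tear strength = force / thickness
= 108.6 / 1.0
= 108.6 N/mm

108.6 N/mm


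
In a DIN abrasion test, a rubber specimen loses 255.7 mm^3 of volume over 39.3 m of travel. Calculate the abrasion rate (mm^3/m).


Rate = volume_loss / distance
= 255.7 / 39.3
= 6.506 mm^3/m

6.506 mm^3/m


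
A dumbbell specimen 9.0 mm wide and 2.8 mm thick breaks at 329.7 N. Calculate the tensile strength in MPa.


Area = width * thickness = 9.0 * 2.8 = 25.2 mm^2
TS = force / area = 329.7 / 25.2 = 13.08 MPa

13.08 MPa


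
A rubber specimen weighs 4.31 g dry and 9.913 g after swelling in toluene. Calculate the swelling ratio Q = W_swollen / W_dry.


Q = W_swollen / W_dry
Q = 9.913 / 4.31
Q = 2.3

Q = 2.3


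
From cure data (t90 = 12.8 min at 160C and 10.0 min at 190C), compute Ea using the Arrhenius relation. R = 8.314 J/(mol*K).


T1 = 433.15 K, T2 = 463.15 K
1/T1 - 1/T2 = 1.4954e-04
ln(t1/t2) = ln(12.8/10.0) = 0.2469
Ea = 8.314 * 0.2469 / 1.4954e-04 = 13724.5974 J/mol
Ea = 13.72 kJ/mol

13.72 kJ/mol


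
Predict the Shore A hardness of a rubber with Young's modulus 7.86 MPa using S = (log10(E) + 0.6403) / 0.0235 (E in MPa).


log10(E) = 0.0235*S - 0.6403  =>  S = (log10(E) + 0.6403) / 0.0235
log10(7.86) = 0.895423
S = (0.895423 + 0.6403) / 0.0235 = 1.535723 / 0.0235
S = 65.3

Shore A = 65.3


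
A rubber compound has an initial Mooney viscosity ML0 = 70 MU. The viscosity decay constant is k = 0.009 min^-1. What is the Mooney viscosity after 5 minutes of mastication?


ML = ML0 * exp(-k * t)
ML = 70 * exp(-0.009 * 5)
ML = 70 * 0.9560
ML = 66.92 MU

66.92 MU


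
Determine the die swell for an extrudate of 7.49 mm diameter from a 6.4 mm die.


Die swell ratio = D_extrudate / D_die
= 7.49 / 6.4
= 1.17

Die swell = 1.17


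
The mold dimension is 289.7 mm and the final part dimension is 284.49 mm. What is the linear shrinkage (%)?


Shrinkage = (mold - part) / mold * 100
= (289.7 - 284.49) / 289.7 * 100
= 5.21 / 289.7 * 100
= 1.8%

1.8%


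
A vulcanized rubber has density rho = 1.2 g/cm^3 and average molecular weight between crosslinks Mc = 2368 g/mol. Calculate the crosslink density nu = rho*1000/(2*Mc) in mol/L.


nu = rho * 1000 / (2 * Mc)
nu = 1.2 * 1000 / (2 * 2368)
nu = 1200.0 / 4736
nu = 0.2534 mol/L

0.2534 mol/L


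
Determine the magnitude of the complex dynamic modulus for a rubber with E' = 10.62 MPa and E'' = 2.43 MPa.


|E*| = sqrt(E'^2 + E''^2)
= sqrt(10.62^2 + 2.43^2)
= sqrt(112.7844 + 5.9049)
= 10.894 MPa

10.894 MPa


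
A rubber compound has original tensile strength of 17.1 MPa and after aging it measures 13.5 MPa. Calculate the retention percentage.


Retention = aged / original * 100
= 13.5 / 17.1 * 100
= 78.9%

78.9%


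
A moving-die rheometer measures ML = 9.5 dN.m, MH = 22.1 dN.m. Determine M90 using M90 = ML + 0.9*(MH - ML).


M90 = ML + 0.9 * (MH - ML)
M90 = 9.5 + 0.9 * (22.1 - 9.5)
M90 = 9.5 + 0.9 * 12.6
M90 = 20.84 dN.m

20.84 dN.m


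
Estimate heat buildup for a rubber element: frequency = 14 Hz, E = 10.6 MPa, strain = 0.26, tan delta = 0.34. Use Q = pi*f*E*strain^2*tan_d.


Q = pi * f * E * strain^2 * tan_d
= pi * 14 * 10.6 * 0.26^2 * 0.34
= pi * 14 * 10.6 * 0.0676 * 0.34
= 10.7154

Q = 10.7154


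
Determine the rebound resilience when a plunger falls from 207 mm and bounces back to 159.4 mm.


Resilience = h_rebound / h_drop * 100
= 159.4 / 207 * 100
= 77.0%

77.0%


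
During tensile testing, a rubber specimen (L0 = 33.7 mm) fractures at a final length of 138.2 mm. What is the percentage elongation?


Elongation = (Lf - L0) / L0 * 100
= (138.2 - 33.7) / 33.7 * 100
= 104.5 / 33.7 * 100
= 310.1%

310.1%


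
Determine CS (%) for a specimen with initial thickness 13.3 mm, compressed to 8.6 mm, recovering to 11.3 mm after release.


CS = (t0 - recovered) / (t0 - ts) * 100
= (13.3 - 11.3) / (13.3 - 8.6) * 100
= 2.0 / 4.7 * 100
= 42.6%

42.6%


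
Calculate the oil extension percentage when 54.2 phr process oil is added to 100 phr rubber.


Oil % = oil / (100 + oil) * 100
= 54.2 / (100 + 54.2) * 100
= 54.2 / 154.2 * 100
= 35.15%

35.15%


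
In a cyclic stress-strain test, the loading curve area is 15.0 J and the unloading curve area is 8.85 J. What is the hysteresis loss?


Hysteresis loss = loading - unloading
= 15.0 - 8.85
= 6.15 J

6.15 J


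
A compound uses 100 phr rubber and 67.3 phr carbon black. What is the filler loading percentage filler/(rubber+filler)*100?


Filler % = filler / (rubber + filler) * 100
= 67.3 / (100 + 67.3) * 100
= 67.3 / 167.3 * 100
= 40.23%

40.23%


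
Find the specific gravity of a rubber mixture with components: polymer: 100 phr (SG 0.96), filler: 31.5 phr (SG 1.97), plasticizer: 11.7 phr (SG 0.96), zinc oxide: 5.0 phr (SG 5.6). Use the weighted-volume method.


Sum of weights = 148.2
Volume contributions:
  polymer: 100/0.96 = 104.1667
  filler: 31.5/1.97 = 15.9898
  plasticizer: 11.7/0.96 = 12.1875
  zinc oxide: 5.0/5.6 = 0.8929
Sum of volumes = 133.2369
SG = 148.2 / 133.2369 = 1.112

SG = 1.112


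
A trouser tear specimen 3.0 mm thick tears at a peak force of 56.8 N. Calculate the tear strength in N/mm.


Tear strength = force / thickness
= 56.8 / 3.0
= 18.93 N/mm

18.93 N/mm


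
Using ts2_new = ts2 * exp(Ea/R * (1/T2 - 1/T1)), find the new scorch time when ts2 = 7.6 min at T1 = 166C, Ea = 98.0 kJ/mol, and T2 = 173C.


Convert temperatures: T1 = 166 + 273.15 = 439.15 K, T2 = 173 + 273.15 = 446.15 K
ts2_new = 7.6 * exp(98000 / 8.314 * (1/446.15 - 1/439.15))
1/T2 - 1/T1 = -3.5728e-05
ts2_new = 4.99 min

4.99 min


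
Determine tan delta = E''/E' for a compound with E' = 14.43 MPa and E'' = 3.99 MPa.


tan delta = E'' / E'
= 3.99 / 14.43
= 0.2765

tan delta = 0.2765


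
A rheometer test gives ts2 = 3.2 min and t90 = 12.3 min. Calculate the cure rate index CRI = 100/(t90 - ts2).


CRI = 100 / (t90 - ts2)
= 100 / (12.3 - 3.2)
= 100 / 9.1
= 10.99 min^-1

10.99 min^-1


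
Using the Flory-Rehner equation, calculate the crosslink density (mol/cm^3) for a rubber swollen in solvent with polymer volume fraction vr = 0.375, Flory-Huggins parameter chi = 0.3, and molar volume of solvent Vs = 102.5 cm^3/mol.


ln(1 - vr) = ln(1 - 0.375) = -0.4700
Numerator = -((-0.4700) + 0.375 + 0.3 * 0.375^2) = 0.0528
Denominator = 102.5 * (0.375^(1/3) - 0.375/2) = 54.6965
nu = 0.0528 / 54.6965 = 9.6562e-04 mol/cm^3

9.6562e-04 mol/cm^3


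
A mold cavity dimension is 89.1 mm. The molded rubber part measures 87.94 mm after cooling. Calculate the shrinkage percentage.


Shrinkage = (mold - part) / mold * 100
= (89.1 - 87.94) / 89.1 * 100
= 1.16 / 89.1 * 100
= 1.3%

1.3%


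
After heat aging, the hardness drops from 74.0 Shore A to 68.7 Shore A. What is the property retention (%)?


Retention = aged / original * 100
= 68.7 / 74.0 * 100
= 92.8%

92.8%


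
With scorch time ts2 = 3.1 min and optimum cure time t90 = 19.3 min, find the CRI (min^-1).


CRI = 100 / (t90 - ts2)
= 100 / (19.3 - 3.1)
= 100 / 16.2
= 6.17 min^-1

6.17 min^-1


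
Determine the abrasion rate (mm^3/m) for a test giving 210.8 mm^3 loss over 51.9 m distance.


Rate = volume_loss / distance
= 210.8 / 51.9
= 4.062 mm^3/m

4.062 mm^3/m


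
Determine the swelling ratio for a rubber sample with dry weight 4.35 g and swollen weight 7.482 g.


Q = W_swollen / W_dry
Q = 7.482 / 4.35
Q = 1.72

Q = 1.72


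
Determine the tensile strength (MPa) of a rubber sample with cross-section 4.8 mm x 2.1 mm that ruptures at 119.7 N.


Area = width * thickness = 4.8 * 2.1 = 10.08 mm^2
TS = force / area = 119.7 / 10.08 = 11.88 MPa

11.88 MPa


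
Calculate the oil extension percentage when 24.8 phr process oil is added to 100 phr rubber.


Oil % = oil / (100 + oil) * 100
= 24.8 / (100 + 24.8) * 100
= 24.8 / 124.8 * 100
= 19.87%

19.87%


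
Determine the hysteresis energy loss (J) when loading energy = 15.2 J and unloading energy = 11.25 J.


Hysteresis loss = loading - unloading
= 15.2 - 11.25
= 3.95 J

3.95 J


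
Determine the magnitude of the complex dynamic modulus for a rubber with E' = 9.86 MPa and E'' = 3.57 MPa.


|E*| = sqrt(E'^2 + E''^2)
= sqrt(9.86^2 + 3.57^2)
= sqrt(97.2196 + 12.7449)
= 10.486 MPa

10.486 MPa


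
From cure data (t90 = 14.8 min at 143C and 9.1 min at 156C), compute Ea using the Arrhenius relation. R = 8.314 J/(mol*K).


T1 = 416.15 K, T2 = 429.15 K
1/T1 - 1/T2 = 7.2792e-05
ln(t1/t2) = ln(14.8/9.1) = 0.4864
Ea = 8.314 * 0.4864 / 7.2792e-05 = 55549.1061 J/mol
Ea = 55.55 kJ/mol

55.55 kJ/mol


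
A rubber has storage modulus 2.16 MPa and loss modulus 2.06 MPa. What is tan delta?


tan delta = E'' / E'
= 2.06 / 2.16
= 0.9537

tan delta = 0.9537


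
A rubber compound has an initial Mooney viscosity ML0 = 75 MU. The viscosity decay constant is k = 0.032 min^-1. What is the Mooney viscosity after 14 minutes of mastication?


ML = ML0 * exp(-k * t)
ML = 75 * exp(-0.032 * 14)
ML = 75 * 0.6389
ML = 47.92 MU

47.92 MU


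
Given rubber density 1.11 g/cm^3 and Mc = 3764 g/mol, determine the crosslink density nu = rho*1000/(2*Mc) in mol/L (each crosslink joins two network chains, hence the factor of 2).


nu = rho * 1000 / (2 * Mc)
nu = 1.11 * 1000 / (2 * 3764)
nu = 1110.0 / 7528
nu = 0.1474 mol/L

0.1474 mol/L


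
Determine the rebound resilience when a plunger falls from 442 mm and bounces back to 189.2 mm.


Resilience = h_rebound / h_drop * 100
= 189.2 / 442 * 100
= 42.8%

42.8%


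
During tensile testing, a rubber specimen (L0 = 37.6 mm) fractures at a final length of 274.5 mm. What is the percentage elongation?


Elongation = (Lf - L0) / L0 * 100
= (274.5 - 37.6) / 37.6 * 100
= 236.9 / 37.6 * 100
= 630.1%

630.1%


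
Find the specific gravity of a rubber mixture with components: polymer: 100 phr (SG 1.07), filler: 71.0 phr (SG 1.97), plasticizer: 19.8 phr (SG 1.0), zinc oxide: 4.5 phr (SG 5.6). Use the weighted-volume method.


Sum of weights = 195.3
Volume contributions:
  polymer: 100/1.07 = 93.4579
  filler: 71.0/1.97 = 36.0406
  plasticizer: 19.8/1.0 = 19.8000
  zinc oxide: 4.5/5.6 = 0.8036
Sum of volumes = 150.1021
SG = 195.3 / 150.1021 = 1.301

SG = 1.301


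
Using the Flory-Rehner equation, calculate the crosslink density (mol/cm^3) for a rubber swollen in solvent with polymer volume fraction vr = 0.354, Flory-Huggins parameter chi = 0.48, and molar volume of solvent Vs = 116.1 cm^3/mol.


ln(1 - vr) = ln(1 - 0.354) = -0.4370
Numerator = -((-0.4370) + 0.354 + 0.48 * 0.354^2) = 0.0228
Denominator = 116.1 * (0.354^(1/3) - 0.354/2) = 61.5800
nu = 0.0228 / 61.5800 = 3.7032e-04 mol/cm^3

3.7032e-04 mol/cm^3


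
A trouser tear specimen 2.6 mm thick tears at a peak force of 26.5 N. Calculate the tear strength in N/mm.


Tear strength = force / thickness
= 26.5 / 2.6
= 10.19 N/mm

10.19 N/mm


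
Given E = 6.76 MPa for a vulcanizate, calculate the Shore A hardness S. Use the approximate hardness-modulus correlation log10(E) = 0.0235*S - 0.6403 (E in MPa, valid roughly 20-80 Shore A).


log10(E) = 0.0235*S - 0.6403  =>  S = (log10(E) + 0.6403) / 0.0235
log10(6.76) = 0.829947
S = (0.829947 + 0.6403) / 0.0235 = 1.470247 / 0.0235
S = 62.6

Shore A = 62.6


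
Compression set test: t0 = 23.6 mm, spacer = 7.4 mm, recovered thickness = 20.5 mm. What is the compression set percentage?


CS = (t0 - recovered) / (t0 - ts) * 100
= (23.6 - 20.5) / (23.6 - 7.4) * 100
= 3.1 / 16.2 * 100
= 19.1%

19.1%


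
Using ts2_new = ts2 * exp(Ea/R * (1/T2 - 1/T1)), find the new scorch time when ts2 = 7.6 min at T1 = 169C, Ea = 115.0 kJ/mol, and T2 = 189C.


Convert temperatures: T1 = 169 + 273.15 = 442.15 K, T2 = 189 + 273.15 = 462.15 K
ts2_new = 7.6 * exp(115000 / 8.314 * (1/462.15 - 1/442.15))
1/T2 - 1/T1 = -9.7876e-05
ts2_new = 1.96 min

1.96 min


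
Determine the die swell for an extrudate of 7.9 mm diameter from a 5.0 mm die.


Die swell ratio = D_extrudate / D_die
= 7.9 / 5.0
= 1.58

Die swell = 1.58


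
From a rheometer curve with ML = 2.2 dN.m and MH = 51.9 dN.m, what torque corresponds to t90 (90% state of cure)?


M90 = ML + 0.9 * (MH - ML)
M90 = 2.2 + 0.9 * (51.9 - 2.2)
M90 = 2.2 + 0.9 * 49.7
M90 = 46.93 dN.m

46.93 dN.m


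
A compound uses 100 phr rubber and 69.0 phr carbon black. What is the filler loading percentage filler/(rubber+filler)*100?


Filler % = filler / (rubber + filler) * 100
= 69.0 / (100 + 69.0) * 100
= 69.0 / 169.0 * 100
= 40.83%

40.83%


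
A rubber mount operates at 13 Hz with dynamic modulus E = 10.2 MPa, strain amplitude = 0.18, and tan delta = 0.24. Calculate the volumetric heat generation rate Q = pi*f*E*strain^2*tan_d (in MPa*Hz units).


Q = pi * f * E * strain^2 * tan_d
= pi * 13 * 10.2 * 0.18^2 * 0.24
= pi * 13 * 10.2 * 0.0324 * 0.24
= 3.2393

Q = 3.2393


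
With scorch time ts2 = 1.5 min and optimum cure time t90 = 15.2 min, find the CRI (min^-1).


CRI = 100 / (t90 - ts2)
= 100 / (15.2 - 1.5)
= 100 / 13.7
= 7.3 min^-1

7.3 min^-1


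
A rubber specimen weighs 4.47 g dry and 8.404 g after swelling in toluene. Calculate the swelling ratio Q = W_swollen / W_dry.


Q = W_swollen / W_dry
Q = 8.404 / 4.47
Q = 1.88

Q = 1.88


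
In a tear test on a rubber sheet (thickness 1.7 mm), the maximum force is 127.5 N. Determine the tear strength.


Tear strength = force / thickness
= 127.5 / 1.7
= 75.0 N/mm

75.0 N/mm


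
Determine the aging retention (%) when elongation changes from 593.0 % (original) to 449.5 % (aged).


Retention = aged / original * 100
= 449.5 / 593.0 * 100
= 75.8%

75.8%


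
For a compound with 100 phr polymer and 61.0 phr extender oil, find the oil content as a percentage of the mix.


Oil % = oil / (100 + oil) * 100
= 61.0 / (100 + 61.0) * 100
= 61.0 / 161.0 * 100
= 37.89%

37.89%


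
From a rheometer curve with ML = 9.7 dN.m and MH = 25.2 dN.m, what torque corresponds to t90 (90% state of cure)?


M90 = ML + 0.9 * (MH - ML)
M90 = 9.7 + 0.9 * (25.2 - 9.7)
M90 = 9.7 + 0.9 * 15.5
M90 = 23.65 dN.m

23.65 dN.m


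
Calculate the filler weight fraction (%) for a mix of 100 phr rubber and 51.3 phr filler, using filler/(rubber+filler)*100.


Filler % = filler / (rubber + filler) * 100
= 51.3 / (100 + 51.3) * 100
= 51.3 / 151.3 * 100
= 33.91%

33.91%


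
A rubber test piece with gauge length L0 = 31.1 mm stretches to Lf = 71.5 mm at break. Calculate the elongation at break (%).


Elongation = (Lf - L0) / L0 * 100
= (71.5 - 31.1) / 31.1 * 100
= 40.4 / 31.1 * 100
= 129.9%

129.9%


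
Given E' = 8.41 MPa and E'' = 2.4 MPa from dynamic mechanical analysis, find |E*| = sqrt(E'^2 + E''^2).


|E*| = sqrt(E'^2 + E''^2)
= sqrt(8.41^2 + 2.4^2)
= sqrt(70.7281 + 5.7600)
= 8.746 MPa

8.746 MPa


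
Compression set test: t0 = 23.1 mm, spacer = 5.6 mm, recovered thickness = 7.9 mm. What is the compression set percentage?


CS = (t0 - recovered) / (t0 - ts) * 100
= (23.1 - 7.9) / (23.1 - 5.6) * 100
= 15.2 / 17.5 * 100
= 86.9%

86.9%


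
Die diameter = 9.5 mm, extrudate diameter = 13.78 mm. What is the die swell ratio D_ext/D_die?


Die swell ratio = D_extrudate / D_die
= 13.78 / 9.5
= 1.451

Die swell = 1.451


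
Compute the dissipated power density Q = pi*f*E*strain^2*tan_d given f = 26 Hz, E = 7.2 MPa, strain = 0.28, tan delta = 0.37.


Q = pi * f * E * strain^2 * tan_d
= pi * 26 * 7.2 * 0.28^2 * 0.37
= pi * 26 * 7.2 * 0.0784 * 0.37
= 17.0598

Q = 17.0598


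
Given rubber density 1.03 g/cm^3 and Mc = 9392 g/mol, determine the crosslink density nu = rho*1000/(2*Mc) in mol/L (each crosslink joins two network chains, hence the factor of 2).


nu = rho * 1000 / (2 * Mc)
nu = 1.03 * 1000 / (2 * 9392)
nu = 1030.0 / 18784
nu = 0.0548 mol/L

0.0548 mol/L


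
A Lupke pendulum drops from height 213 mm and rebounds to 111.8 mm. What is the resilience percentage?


Resilience = h_rebound / h_drop * 100
= 111.8 / 213 * 100
= 52.5%

52.5%


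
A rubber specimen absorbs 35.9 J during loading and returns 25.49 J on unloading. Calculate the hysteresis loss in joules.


Hysteresis loss = loading - unloading
= 35.9 - 25.49
= 10.41 J

10.41 J


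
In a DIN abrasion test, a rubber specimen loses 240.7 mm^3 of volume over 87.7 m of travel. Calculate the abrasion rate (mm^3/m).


Rate = volume_loss / distance
= 240.7 / 87.7
= 2.745 mm^3/m

2.745 mm^3/m


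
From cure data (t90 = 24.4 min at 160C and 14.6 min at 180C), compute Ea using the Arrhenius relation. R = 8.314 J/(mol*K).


T1 = 433.15 K, T2 = 453.15 K
1/T1 - 1/T2 = 1.0189e-04
ln(t1/t2) = ln(24.4/14.6) = 0.5136
Ea = 8.314 * 0.5136 / 1.0189e-04 = 41903.7484 J/mol
Ea = 41.9 kJ/mol

41.9 kJ/mol
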